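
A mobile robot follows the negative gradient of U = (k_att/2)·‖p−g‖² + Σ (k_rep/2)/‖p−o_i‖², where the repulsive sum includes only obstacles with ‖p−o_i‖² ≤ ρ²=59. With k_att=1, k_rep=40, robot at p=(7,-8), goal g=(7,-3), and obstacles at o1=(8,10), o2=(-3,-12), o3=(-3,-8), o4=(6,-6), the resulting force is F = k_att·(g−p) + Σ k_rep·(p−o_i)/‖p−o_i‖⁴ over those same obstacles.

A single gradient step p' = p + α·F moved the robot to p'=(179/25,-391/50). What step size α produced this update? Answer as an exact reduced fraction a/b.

F_att = 1·(g−p) = 1·(0,5) = (0.0000,5.0000)
o1: d²=325 > ρ²=59 → inactive
o2: d²=116 > ρ²=59 → inactive
o3: d²=100 > ρ²=59 → inactive
o4: d²=5 ≤ ρ²=59; F_rep = 40·(1,-2)/5² = (1.6000,-3.2000)
F = F_att + ΣF_rep = (1.6000,1.8000)
Δp = p'−p = (0.1600,0.1800); α = Δx/Fx = (4/25) / (8/5) = 1/10
check: Δy/Fy = (9/50) / (9/5) = 1/10 ✓

α = 1/10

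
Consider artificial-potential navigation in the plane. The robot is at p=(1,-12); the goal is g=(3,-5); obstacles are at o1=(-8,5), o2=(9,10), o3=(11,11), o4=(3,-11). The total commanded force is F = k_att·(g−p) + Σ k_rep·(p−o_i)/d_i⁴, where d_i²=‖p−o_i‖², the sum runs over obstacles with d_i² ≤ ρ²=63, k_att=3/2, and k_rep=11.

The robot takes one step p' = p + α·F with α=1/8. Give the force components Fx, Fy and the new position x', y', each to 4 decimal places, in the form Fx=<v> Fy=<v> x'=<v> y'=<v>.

Fx=2.1200 Fy=10.0600 x'=1.2650 y'=-10.7425

F_att = 3/2·(g−p) = 3/2·(2,7) = (3.0000,10.5000)
o1: d²=370 > ρ²=63 → inactive
o2: d²=548 > ρ²=63 → inactive
o3: d²=629 > ρ²=63 → inactive
o4: d²=5 ≤ ρ²=63; F_rep = 11·(-2,-1)/5² = (-0.8800,-0.4400)
F = F_att + ΣF_rep = (2.1200,10.0600)
p' = p + 1/8·F = (1.2650,-10.7425)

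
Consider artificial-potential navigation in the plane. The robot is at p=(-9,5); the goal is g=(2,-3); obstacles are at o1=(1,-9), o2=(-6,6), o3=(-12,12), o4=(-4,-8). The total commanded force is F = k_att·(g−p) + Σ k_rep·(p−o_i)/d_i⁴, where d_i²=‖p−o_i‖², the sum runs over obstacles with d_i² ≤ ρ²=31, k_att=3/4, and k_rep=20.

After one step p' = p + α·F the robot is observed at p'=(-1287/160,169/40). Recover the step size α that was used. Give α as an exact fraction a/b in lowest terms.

F_att = 3/4·(g−p) = 3/4·(11,-8) = (8.2500,-6.0000)
o1: d²=296 > ρ²=31 → inactive
o2: d²=10 ≤ ρ²=31; F_rep = 20·(-3,-1)/10² = (-0.6000,-0.2000)
o3: d²=58 > ρ²=31 → inactive
o4: d²=194 > ρ²=31 → inactive
F = F_att + ΣF_rep = (7.6500,-6.2000)
Δp = p'−p = (0.9563,-0.7750); α = Δx/Fx = (153/160) / (153/20) = 1/8
check: Δy/Fy = (-31/40) / (-31/5) = 1/8 ✓

α = 1/8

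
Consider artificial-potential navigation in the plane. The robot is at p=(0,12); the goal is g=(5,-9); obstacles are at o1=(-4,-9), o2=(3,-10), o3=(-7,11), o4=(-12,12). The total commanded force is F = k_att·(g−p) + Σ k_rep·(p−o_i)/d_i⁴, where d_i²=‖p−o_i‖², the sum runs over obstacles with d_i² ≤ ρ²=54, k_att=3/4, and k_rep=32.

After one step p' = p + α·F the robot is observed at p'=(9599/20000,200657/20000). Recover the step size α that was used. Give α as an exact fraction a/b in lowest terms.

F_att = 3/4·(g−p) = 3/4·(5,-21) = (3.7500,-15.7500)
o1: d²=457 > ρ²=54 → inactive
o2: d²=493 > ρ²=54 → inactive
o3: d²=50 ≤ ρ²=54; F_rep = 32·(7,1)/50² = (0.0896,0.0128)
o4: d²=144 > ρ²=54 → inactive
F = F_att + ΣF_rep = (3.8396,-15.7372)
Δp = p'−p = (0.4799,-1.9671); α = Δx/Fx = (9599/20000) / (9599/2500) = 1/8
check: Δy/Fy = (-39343/20000) / (-39343/2500) = 1/8 ✓

α = 1/8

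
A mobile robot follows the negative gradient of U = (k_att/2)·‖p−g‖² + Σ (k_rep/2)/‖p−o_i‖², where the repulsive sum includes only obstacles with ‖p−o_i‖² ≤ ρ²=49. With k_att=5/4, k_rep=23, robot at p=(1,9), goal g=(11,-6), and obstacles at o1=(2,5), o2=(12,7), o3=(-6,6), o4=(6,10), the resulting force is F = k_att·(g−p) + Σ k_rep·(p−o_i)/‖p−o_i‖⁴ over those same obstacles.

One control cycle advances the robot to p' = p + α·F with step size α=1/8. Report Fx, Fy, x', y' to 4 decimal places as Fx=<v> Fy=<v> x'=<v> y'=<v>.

F_att = 5/4·(g−p) = 5/4·(10,-15) = (12.5000,-18.7500)
o1: d²=17 ≤ ρ²=49; F_rep = 23·(-1,4)/17² = (-0.0796,0.3183)
o2: d²=125 > ρ²=49 → inactive
o3: d²=58 > ρ²=49 → inactive
o4: d²=26 ≤ ρ²=49; F_rep = 23·(-5,-1)/26² = (-0.1701,-0.0340)
F = F_att + ΣF_rep = (12.2503,-18.4657)
p' = p + 1/8·F = (2.5313,6.6918)

Fx=12.2503 Fy=-18.4657 x'=2.5313 y'=6.6918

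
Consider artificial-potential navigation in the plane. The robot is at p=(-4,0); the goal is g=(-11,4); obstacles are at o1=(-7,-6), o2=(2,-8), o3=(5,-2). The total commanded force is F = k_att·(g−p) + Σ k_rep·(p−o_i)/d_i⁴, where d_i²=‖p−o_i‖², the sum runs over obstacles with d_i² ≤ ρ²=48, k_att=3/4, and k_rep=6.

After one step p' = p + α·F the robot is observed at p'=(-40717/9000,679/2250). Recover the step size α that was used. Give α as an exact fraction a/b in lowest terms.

F_att = 3/4·(g−p) = 3/4·(-7,4) = (-5.2500,3.0000)
o1: d²=45 ≤ ρ²=48; F_rep = 6·(3,6)/45² = (0.0089,0.0178)
o2: d²=100 > ρ²=48 → inactive
o3: d²=85 > ρ²=48 → inactive
F = F_att + ΣF_rep = (-5.2411,3.0178)
Δp = p'−p = (-0.5241,0.3018); α = Δx/Fx = (-4717/9000) / (-4717/900) = 1/10
check: Δy/Fy = (679/2250) / (679/225) = 1/10 ✓

α = 1/10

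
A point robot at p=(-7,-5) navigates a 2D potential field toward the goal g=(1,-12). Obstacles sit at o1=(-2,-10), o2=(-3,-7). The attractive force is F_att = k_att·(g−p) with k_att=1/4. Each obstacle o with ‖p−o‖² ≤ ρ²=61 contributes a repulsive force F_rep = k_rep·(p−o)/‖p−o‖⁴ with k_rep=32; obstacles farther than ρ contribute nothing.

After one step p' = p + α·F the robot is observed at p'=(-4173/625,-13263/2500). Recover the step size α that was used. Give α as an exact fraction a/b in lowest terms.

F_att = 1/4·(g−p) = 1/4·(8,-7) = (2.0000,-1.7500)
o1: d²=50 ≤ ρ²=61; F_rep = 32·(-5,5)/50² = (-0.0640,0.0640)
o2: d²=20 ≤ ρ²=61; F_rep = 32·(-4,2)/20² = (-0.3200,0.1600)
F = F_att + ΣF_rep = (1.6160,-1.5260)
Δp = p'−p = (0.3232,-0.3052); α = Δx/Fx = (202/625) / (202/125) = 1/5
check: Δy/Fy = (-763/2500) / (-763/500) = 1/5 ✓

α = 1/5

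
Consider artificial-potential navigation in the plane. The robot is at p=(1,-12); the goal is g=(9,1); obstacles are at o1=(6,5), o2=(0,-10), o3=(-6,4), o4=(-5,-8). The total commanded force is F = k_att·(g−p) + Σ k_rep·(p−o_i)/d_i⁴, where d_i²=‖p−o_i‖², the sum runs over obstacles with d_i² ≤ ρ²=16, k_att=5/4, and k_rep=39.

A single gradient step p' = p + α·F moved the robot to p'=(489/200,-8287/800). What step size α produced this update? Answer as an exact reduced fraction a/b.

α = 1/8

F_att = 5/4·(g−p) = 5/4·(8,13) = (10.0000,16.2500)
o1: d²=314 > ρ²=16 → inactive
o2: d²=5 ≤ ρ²=16; F_rep = 39·(1,-2)/5² = (1.5600,-3.1200)
o3: d²=305 > ρ²=16 → inactive
o4: d²=52 > ρ²=16 → inactive
F = F_att + ΣF_rep = (11.5600,13.1300)
Δp = p'−p = (1.4450,1.6413); α = Δx/Fx = (289/200) / (289/25) = 1/8
check: Δy/Fy = (1313/800) / (1313/100) = 1/8 ✓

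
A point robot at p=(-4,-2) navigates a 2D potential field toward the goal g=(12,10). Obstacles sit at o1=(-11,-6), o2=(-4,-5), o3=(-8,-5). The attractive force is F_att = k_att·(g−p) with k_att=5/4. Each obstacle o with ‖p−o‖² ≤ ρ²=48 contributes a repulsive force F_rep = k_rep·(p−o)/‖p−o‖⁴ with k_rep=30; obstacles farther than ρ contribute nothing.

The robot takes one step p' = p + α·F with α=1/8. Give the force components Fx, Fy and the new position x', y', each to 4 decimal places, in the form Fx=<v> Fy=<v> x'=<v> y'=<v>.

Fx=20.1920 Fy=16.2551 x'=-1.4760 y'=0.0319

F_att = 5/4·(g−p) = 5/4·(16,12) = (20.0000,15.0000)
o1: d²=65 > ρ²=48 → inactive
o2: d²=9 ≤ ρ²=48; F_rep = 30·(0,3)/9² = (0.0000,1.1111)
o3: d²=25 ≤ ρ²=48; F_rep = 30·(4,3)/25² = (0.1920,0.1440)
F = F_att + ΣF_rep = (20.1920,16.2551)
p' = p + 1/8·F = (-1.4760,0.0319)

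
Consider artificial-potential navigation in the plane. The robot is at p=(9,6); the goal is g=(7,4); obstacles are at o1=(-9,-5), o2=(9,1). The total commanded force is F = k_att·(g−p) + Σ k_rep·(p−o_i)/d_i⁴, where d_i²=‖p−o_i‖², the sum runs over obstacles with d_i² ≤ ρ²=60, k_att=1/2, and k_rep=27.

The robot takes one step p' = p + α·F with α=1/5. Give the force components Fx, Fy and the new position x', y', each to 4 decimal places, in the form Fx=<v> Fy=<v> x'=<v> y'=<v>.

Fx=-1.0000 Fy=-0.7840 x'=8.8000 y'=5.8432

F_att = 1/2·(g−p) = 1/2·(-2,-2) = (-1.0000,-1.0000)
o1: d²=445 > ρ²=60 → inactive
o2: d²=25 ≤ ρ²=60; F_rep = 27·(0,5)/25² = (0.0000,0.2160)
F = F_att + ΣF_rep = (-1.0000,-0.7840)
p' = p + 1/5·F = (8.8000,5.8432)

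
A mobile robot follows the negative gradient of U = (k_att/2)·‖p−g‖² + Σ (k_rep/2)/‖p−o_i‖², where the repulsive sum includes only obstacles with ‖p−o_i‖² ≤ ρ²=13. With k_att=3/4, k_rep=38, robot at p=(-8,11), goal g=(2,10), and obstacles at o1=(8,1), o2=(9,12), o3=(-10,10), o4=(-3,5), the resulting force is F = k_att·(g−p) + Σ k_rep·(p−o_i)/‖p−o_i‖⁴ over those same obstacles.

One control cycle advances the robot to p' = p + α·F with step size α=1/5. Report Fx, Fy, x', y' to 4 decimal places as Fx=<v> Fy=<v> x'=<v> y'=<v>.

Fx=10.5400 Fy=0.7700 x'=-5.8920 y'=11.1540

F_att = 3/4·(g−p) = 3/4·(10,-1) = (7.5000,-0.7500)
o1: d²=356 > ρ²=13 → inactive
o2: d²=290 > ρ²=13 → inactive
o3: d²=5 ≤ ρ²=13; F_rep = 38·(2,1)/5² = (3.0400,1.5200)
o4: d²=61 > ρ²=13 → inactive
F = F_att + ΣF_rep = (10.5400,0.7700)
p' = p + 1/5·F = (-5.8920,11.1540)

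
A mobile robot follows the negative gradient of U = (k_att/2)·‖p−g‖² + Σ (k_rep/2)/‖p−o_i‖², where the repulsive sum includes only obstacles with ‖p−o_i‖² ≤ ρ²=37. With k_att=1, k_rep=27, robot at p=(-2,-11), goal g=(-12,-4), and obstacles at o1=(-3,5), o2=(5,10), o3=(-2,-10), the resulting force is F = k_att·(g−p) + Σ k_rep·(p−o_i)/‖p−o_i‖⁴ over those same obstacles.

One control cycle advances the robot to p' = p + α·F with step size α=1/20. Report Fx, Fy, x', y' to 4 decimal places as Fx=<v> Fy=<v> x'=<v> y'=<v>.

F_att = 1·(g−p) = 1·(-10,7) = (-10.0000,7.0000)
o1: d²=257 > ρ²=37 → inactive
o2: d²=490 > ρ²=37 → inactive
o3: d²=1 ≤ ρ²=37; F_rep = 27·(0,-1)/1² = (0.0000,-27.0000)
F = F_att + ΣF_rep = (-10.0000,-20.0000)
p' = p + 1/20·F = (-2.5000,-12.0000)

Fx=-10.0000 Fy=-20.0000 x'=-2.5000 y'=-12.0000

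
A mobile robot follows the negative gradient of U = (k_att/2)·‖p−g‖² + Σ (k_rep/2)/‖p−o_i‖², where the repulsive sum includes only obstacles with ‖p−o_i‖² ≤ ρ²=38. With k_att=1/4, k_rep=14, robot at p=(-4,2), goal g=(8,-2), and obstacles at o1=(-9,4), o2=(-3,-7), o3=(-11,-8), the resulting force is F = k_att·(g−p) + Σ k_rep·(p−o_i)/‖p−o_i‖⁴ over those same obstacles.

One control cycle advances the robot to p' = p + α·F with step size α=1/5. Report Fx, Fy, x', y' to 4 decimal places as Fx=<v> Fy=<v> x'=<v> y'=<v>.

Fx=3.0832 Fy=-1.0333 x'=-3.3834 y'=1.7933

F_att = 1/4·(g−p) = 1/4·(12,-4) = (3.0000,-1.0000)
o1: d²=29 ≤ ρ²=38; F_rep = 14·(5,-2)/29² = (0.0832,-0.0333)
o2: d²=82 > ρ²=38 → inactive
o3: d²=149 > ρ²=38 → inactive
F = F_att + ΣF_rep = (3.0832,-1.0333)
p' = p + 1/5·F = (-3.3834,1.7933)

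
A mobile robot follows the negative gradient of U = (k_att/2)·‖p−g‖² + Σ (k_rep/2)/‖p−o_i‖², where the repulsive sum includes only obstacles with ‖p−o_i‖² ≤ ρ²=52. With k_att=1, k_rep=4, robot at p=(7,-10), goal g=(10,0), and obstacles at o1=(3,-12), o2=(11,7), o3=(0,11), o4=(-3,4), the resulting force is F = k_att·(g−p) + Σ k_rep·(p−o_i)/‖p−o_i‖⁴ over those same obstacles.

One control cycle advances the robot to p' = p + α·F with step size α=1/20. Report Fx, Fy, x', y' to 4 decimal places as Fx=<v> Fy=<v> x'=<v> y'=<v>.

Fx=3.0400 Fy=10.0200 x'=7.1520 y'=-9.4990

F_att = 1·(g−p) = 1·(3,10) = (3.0000,10.0000)
o1: d²=20 ≤ ρ²=52; F_rep = 4·(4,2)/20² = (0.0400,0.0200)
o2: d²=305 > ρ²=52 → inactive
o3: d²=490 > ρ²=52 → inactive
o4: d²=296 > ρ²=52 → inactive
F = F_att + ΣF_rep = (3.0400,10.0200)
p' = p + 1/20·F = (7.1520,-9.4990)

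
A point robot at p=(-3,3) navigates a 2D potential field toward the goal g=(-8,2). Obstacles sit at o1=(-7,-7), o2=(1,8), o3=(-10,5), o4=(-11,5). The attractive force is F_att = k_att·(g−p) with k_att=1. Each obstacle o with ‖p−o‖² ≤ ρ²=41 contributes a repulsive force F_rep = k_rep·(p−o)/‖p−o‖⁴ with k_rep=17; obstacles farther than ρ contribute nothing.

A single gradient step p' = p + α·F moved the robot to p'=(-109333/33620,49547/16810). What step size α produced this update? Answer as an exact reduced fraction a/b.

F_att = 1·(g−p) = 1·(-5,-1) = (-5.0000,-1.0000)
o1: d²=116 > ρ²=41 → inactive
o2: d²=41 ≤ ρ²=41; F_rep = 17·(-4,-5)/41² = (-0.0405,-0.0506)
o3: d²=53 > ρ²=41 → inactive
o4: d²=68 > ρ²=41 → inactive
F = F_att + ΣF_rep = (-5.0405,-1.0506)
Δp = p'−p = (-0.2520,-0.0525); α = Δx/Fx = (-8473/33620) / (-8473/1681) = 1/20
check: Δy/Fy = (-883/16810) / (-1766/1681) = 1/20 ✓

α = 1/20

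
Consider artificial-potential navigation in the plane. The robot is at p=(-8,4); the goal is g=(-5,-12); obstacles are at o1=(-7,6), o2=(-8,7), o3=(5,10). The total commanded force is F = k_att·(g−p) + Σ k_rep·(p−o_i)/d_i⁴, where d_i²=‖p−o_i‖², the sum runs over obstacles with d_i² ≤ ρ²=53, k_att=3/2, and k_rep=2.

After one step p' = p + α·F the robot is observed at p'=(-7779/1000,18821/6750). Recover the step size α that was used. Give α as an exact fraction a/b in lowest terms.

α = 1/20

F_att = 3/2·(g−p) = 3/2·(3,-16) = (4.5000,-24.0000)
o1: d²=5 ≤ ρ²=53; F_rep = 2·(-1,-2)/5² = (-0.0800,-0.1600)
o2: d²=9 ≤ ρ²=53; F_rep = 2·(0,-3)/9² = (0.0000,-0.0741)
o3: d²=205 > ρ²=53 → inactive
F = F_att + ΣF_rep = (4.4200,-24.2341)
Δp = p'−p = (0.2210,-1.2117); α = Δx/Fx = (221/1000) / (221/50) = 1/20
check: Δy/Fy = (-8179/6750) / (-16358/675) = 1/20 ✓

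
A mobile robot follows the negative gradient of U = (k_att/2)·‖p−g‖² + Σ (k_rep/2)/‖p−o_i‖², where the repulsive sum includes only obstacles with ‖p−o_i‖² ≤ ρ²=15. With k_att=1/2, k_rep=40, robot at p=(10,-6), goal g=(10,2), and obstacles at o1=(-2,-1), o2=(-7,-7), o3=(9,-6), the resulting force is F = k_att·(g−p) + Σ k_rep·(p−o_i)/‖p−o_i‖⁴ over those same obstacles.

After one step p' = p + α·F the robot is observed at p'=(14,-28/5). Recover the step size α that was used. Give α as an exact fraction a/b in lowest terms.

F_att = 1/2·(g−p) = 1/2·(0,8) = (0.0000,4.0000)
o1: d²=169 > ρ²=15 → inactive
o2: d²=290 > ρ²=15 → inactive
o3: d²=1 ≤ ρ²=15; F_rep = 40·(1,0)/1² = (40.0000,0.0000)
F = F_att + ΣF_rep = (40.0000,4.0000)
Δp = p'−p = (4.0000,0.4000); α = Δx/Fx = (4) / (40) = 1/10
check: Δy/Fy = (2/5) / (4) = 1/10 ✓

α = 1/10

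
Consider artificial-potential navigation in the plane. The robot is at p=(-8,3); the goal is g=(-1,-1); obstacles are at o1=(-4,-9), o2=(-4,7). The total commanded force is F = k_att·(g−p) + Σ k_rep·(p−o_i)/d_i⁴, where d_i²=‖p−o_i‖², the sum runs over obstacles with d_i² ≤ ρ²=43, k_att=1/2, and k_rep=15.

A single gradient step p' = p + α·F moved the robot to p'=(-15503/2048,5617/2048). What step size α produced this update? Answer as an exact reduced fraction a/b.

α = 1/8

F_att = 1/2·(g−p) = 1/2·(7,-4) = (3.5000,-2.0000)
o1: d²=160 > ρ²=43 → inactive
o2: d²=32 ≤ ρ²=43; F_rep = 15·(-4,-4)/32² = (-0.0586,-0.0586)
F = F_att + ΣF_rep = (3.4414,-2.0586)
Δp = p'−p = (0.4302,-0.2573); α = Δx/Fx = (881/2048) / (881/256) = 1/8
check: Δy/Fy = (-527/2048) / (-527/256) = 1/8 ✓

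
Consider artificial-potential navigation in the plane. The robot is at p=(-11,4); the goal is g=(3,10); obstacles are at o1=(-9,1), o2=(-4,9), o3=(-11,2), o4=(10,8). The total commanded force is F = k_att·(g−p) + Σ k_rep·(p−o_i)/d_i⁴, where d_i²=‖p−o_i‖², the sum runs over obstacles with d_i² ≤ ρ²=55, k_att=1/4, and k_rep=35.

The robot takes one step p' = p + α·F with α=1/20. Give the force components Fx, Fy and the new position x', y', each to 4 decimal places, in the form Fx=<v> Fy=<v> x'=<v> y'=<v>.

Fx=3.0858 Fy=6.4963 x'=-10.8457 y'=4.3248

F_att = 1/4·(g−p) = 1/4·(14,6) = (3.5000,1.5000)
o1: d²=13 ≤ ρ²=55; F_rep = 35·(-2,3)/13² = (-0.4142,0.6213)
o2: d²=74 > ρ²=55 → inactive
o3: d²=4 ≤ ρ²=55; F_rep = 35·(0,2)/4² = (0.0000,4.3750)
o4: d²=457 > ρ²=55 → inactive
F = F_att + ΣF_rep = (3.0858,6.4963)
p' = p + 1/20·F = (-10.8457,4.3248)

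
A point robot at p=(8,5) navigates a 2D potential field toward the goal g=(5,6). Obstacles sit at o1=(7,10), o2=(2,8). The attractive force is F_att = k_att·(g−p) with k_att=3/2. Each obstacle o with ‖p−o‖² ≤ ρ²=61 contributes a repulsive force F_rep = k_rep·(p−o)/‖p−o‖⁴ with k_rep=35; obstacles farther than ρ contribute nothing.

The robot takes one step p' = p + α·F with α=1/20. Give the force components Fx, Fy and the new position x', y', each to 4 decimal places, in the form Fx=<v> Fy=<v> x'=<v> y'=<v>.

F_att = 3/2·(g−p) = 3/2·(-3,1) = (-4.5000,1.5000)
o1: d²=26 ≤ ρ²=61; F_rep = 35·(1,-5)/26² = (0.0518,-0.2589)
o2: d²=45 ≤ ρ²=61; F_rep = 35·(6,-3)/45² = (0.1037,-0.0519)
F = F_att + ΣF_rep = (-4.3445,1.1893)
p' = p + 1/20·F = (7.7828,5.0595)

Fx=-4.3445 Fy=1.1893 x'=7.7828 y'=5.0595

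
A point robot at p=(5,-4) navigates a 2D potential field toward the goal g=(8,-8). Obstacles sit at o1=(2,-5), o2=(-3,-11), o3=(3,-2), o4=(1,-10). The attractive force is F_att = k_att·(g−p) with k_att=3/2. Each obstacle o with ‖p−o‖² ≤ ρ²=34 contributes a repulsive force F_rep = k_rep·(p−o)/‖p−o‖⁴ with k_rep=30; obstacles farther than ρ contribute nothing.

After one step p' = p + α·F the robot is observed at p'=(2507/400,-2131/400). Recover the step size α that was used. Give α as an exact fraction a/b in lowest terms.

F_att = 3/2·(g−p) = 3/2·(3,-4) = (4.5000,-6.0000)
o1: d²=10 ≤ ρ²=34; F_rep = 30·(3,1)/10² = (0.9000,0.3000)
o2: d²=113 > ρ²=34 → inactive
o3: d²=8 ≤ ρ²=34; F_rep = 30·(2,-2)/8² = (0.9375,-0.9375)
o4: d²=52 > ρ²=34 → inactive
F = F_att + ΣF_rep = (6.3375,-6.6375)
Δp = p'−p = (1.2675,-1.3275); α = Δx/Fx = (507/400) / (507/80) = 1/5
check: Δy/Fy = (-531/400) / (-531/80) = 1/5 ✓

α = 1/5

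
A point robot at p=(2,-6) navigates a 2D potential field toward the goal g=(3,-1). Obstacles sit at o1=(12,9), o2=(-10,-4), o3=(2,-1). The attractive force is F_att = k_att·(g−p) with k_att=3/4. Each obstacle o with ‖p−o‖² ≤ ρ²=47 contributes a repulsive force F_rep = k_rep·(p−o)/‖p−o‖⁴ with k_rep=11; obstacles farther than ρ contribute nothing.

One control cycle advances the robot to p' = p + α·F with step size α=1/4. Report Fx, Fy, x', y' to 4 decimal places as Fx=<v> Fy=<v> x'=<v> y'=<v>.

F_att = 3/4·(g−p) = 3/4·(1,5) = (0.7500,3.7500)
o1: d²=325 > ρ²=47 → inactive
o2: d²=148 > ρ²=47 → inactive
o3: d²=25 ≤ ρ²=47; F_rep = 11·(0,-5)/25² = (0.0000,-0.0880)
F = F_att + ΣF_rep = (0.7500,3.6620)
p' = p + 1/4·F = (2.1875,-5.0845)

Fx=0.7500 Fy=3.6620 x'=2.1875 y'=-5.0845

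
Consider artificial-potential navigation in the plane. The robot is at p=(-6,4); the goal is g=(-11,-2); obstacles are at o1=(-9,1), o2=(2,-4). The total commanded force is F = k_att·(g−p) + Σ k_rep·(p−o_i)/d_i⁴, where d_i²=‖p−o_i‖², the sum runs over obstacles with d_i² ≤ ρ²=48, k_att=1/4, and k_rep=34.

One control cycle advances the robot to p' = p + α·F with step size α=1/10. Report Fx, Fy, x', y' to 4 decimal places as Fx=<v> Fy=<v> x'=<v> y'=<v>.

F_att = 1/4·(g−p) = 1/4·(-5,-6) = (-1.2500,-1.5000)
o1: d²=18 ≤ ρ²=48; F_rep = 34·(3,3)/18² = (0.3148,0.3148)
o2: d²=128 > ρ²=48 → inactive
F = F_att + ΣF_rep = (-0.9352,-1.1852)
p' = p + 1/10·F = (-6.0935,3.8815)

Fx=-0.9352 Fy=-1.1852 x'=-6.0935 y'=3.8815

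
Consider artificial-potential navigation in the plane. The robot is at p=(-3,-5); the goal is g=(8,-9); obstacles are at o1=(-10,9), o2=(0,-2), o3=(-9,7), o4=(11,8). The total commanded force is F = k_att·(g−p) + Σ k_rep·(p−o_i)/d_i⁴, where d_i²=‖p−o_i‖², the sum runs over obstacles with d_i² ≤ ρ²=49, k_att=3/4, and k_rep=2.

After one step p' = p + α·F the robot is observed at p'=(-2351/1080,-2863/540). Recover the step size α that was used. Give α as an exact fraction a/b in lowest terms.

α = 1/10

F_att = 3/4·(g−p) = 3/4·(11,-4) = (8.2500,-3.0000)
o1: d²=245 > ρ²=49 → inactive
o2: d²=18 ≤ ρ²=49; F_rep = 2·(-3,-3)/18² = (-0.0185,-0.0185)
o3: d²=180 > ρ²=49 → inactive
o4: d²=365 > ρ²=49 → inactive
F = F_att + ΣF_rep = (8.2315,-3.0185)
Δp = p'−p = (0.8231,-0.3019); α = Δx/Fx = (889/1080) / (889/108) = 1/10
check: Δy/Fy = (-163/540) / (-163/54) = 1/10 ✓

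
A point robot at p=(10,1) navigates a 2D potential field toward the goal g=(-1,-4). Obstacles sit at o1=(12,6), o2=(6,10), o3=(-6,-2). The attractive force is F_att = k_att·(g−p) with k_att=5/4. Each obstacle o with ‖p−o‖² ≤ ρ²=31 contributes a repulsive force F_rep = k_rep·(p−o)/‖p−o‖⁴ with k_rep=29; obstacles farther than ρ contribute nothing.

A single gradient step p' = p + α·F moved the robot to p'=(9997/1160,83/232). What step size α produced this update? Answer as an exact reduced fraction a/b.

α = 1/10

F_att = 5/4·(g−p) = 5/4·(-11,-5) = (-13.7500,-6.2500)
o1: d²=29 ≤ ρ²=31; F_rep = 29·(-2,-5)/29² = (-0.0690,-0.1724)
o2: d²=97 > ρ²=31 → inactive
o3: d²=265 > ρ²=31 → inactive
F = F_att + ΣF_rep = (-13.8190,-6.4224)
Δp = p'−p = (-1.3819,-0.6422); α = Δx/Fx = (-1603/1160) / (-1603/116) = 1/10
check: Δy/Fy = (-149/232) / (-745/116) = 1/10 ✓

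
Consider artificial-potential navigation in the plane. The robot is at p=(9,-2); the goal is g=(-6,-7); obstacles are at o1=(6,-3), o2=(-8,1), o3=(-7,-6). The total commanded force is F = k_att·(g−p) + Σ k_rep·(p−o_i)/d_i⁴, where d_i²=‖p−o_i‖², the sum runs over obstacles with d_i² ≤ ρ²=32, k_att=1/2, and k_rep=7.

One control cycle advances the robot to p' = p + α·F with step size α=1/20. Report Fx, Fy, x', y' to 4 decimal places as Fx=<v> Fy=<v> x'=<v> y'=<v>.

Fx=-7.2900 Fy=-2.4300 x'=8.6355 y'=-2.1215

F_att = 1/2·(g−p) = 1/2·(-15,-5) = (-7.5000,-2.5000)
o1: d²=10 ≤ ρ²=32; F_rep = 7·(3,1)/10² = (0.2100,0.0700)
o2: d²=298 > ρ²=32 → inactive
o3: d²=272 > ρ²=32 → inactive
F = F_att + ΣF_rep = (-7.2900,-2.4300)
p' = p + 1/20·F = (8.6355,-2.1215)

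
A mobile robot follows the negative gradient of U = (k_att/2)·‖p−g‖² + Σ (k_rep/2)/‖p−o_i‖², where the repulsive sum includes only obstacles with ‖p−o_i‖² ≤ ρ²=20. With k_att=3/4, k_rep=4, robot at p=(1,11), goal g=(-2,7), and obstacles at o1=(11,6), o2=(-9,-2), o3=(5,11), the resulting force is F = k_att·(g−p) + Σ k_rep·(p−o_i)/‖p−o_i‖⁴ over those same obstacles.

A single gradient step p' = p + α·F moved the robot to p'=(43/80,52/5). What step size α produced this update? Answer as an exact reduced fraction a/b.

F_att = 3/4·(g−p) = 3/4·(-3,-4) = (-2.2500,-3.0000)
o1: d²=125 > ρ²=20 → inactive
o2: d²=269 > ρ²=20 → inactive
o3: d²=16 ≤ ρ²=20; F_rep = 4·(-4,0)/16² = (-0.0625,0.0000)
F = F_att + ΣF_rep = (-2.3125,-3.0000)
Δp = p'−p = (-0.4625,-0.6000); α = Δx/Fx = (-37/80) / (-37/16) = 1/5
check: Δy/Fy = (-3/5) / (-3) = 1/5 ✓

α = 1/5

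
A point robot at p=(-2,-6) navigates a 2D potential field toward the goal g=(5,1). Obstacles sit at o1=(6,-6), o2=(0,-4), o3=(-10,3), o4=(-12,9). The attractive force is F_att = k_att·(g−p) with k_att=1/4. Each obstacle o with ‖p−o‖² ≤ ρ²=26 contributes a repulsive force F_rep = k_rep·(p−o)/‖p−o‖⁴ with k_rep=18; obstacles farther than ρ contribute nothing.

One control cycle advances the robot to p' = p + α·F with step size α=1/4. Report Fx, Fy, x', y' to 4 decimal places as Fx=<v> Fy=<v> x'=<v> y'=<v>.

F_att = 1/4·(g−p) = 1/4·(7,7) = (1.7500,1.7500)
o1: d²=64 > ρ²=26 → inactive
o2: d²=8 ≤ ρ²=26; F_rep = 18·(-2,-2)/8² = (-0.5625,-0.5625)
o3: d²=145 > ρ²=26 → inactive
o4: d²=325 > ρ²=26 → inactive
F = F_att + ΣF_rep = (1.1875,1.1875)
p' = p + 1/4·F = (-1.7031,-5.7031)

Fx=1.1875 Fy=1.1875 x'=-1.7031 y'=-5.7031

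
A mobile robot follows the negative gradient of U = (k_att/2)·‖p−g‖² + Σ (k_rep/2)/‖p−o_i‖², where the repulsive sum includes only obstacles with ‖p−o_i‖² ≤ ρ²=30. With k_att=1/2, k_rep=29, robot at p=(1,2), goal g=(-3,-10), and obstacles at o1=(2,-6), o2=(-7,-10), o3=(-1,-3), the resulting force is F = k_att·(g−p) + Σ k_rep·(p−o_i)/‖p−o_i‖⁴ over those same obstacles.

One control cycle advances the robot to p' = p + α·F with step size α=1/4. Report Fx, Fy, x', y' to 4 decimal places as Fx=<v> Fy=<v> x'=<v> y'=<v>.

Fx=-1.9310 Fy=-5.8276 x'=0.5172 y'=0.5431

F_att = 1/2·(g−p) = 1/2·(-4,-12) = (-2.0000,-6.0000)
o1: d²=65 > ρ²=30 → inactive
o2: d²=208 > ρ²=30 → inactive
o3: d²=29 ≤ ρ²=30; F_rep = 29·(2,5)/29² = (0.0690,0.1724)
F = F_att + ΣF_rep = (-1.9310,-5.8276)
p' = p + 1/4·F = (0.5172,0.5431)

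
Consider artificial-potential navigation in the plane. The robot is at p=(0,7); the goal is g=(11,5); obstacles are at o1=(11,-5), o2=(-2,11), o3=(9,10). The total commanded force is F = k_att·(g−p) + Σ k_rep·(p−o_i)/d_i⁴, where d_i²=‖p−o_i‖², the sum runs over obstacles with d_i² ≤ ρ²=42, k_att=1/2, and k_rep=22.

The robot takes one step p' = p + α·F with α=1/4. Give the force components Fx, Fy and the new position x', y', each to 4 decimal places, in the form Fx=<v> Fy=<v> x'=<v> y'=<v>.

F_att = 1/2·(g−p) = 1/2·(11,-2) = (5.5000,-1.0000)
o1: d²=265 > ρ²=42 → inactive
o2: d²=20 ≤ ρ²=42; F_rep = 22·(2,-4)/20² = (0.1100,-0.2200)
o3: d²=90 > ρ²=42 → inactive
F = F_att + ΣF_rep = (5.6100,-1.2200)
p' = p + 1/4·F = (1.4025,6.6950)

Fx=5.6100 Fy=-1.2200 x'=1.4025 y'=6.6950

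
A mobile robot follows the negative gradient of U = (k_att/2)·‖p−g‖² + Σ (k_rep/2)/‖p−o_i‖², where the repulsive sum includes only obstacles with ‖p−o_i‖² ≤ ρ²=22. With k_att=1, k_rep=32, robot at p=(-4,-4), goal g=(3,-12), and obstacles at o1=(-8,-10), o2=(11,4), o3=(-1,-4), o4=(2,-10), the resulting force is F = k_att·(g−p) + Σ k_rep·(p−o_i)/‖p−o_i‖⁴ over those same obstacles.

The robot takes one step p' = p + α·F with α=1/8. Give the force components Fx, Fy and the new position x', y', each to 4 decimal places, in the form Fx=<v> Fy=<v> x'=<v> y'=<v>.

F_att = 1·(g−p) = 1·(7,-8) = (7.0000,-8.0000)
o1: d²=52 > ρ²=22 → inactive
o2: d²=289 > ρ²=22 → inactive
o3: d²=9 ≤ ρ²=22; F_rep = 32·(-3,0)/9² = (-1.1852,0.0000)
o4: d²=72 > ρ²=22 → inactive
F = F_att + ΣF_rep = (5.8148,-8.0000)
p' = p + 1/8·F = (-3.2731,-5.0000)

Fx=5.8148 Fy=-8.0000 x'=-3.2731 y'=-5.0000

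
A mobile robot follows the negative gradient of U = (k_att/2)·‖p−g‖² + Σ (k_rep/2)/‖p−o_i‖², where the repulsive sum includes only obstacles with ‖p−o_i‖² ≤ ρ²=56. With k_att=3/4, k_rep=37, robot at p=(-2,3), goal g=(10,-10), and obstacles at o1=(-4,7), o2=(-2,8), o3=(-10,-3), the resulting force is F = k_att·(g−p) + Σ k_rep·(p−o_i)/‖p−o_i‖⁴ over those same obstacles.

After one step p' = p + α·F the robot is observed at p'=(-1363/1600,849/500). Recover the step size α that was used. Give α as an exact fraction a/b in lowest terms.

F_att = 3/4·(g−p) = 3/4·(12,-13) = (9.0000,-9.7500)
o1: d²=20 ≤ ρ²=56; F_rep = 37·(2,-4)/20² = (0.1850,-0.3700)
o2: d²=25 ≤ ρ²=56; F_rep = 37·(0,-5)/25² = (0.0000,-0.2960)
o3: d²=100 > ρ²=56 → inactive
F = F_att + ΣF_rep = (9.1850,-10.4160)
Δp = p'−p = (1.1481,-1.3020); α = Δx/Fx = (1837/1600) / (1837/200) = 1/8
check: Δy/Fy = (-651/500) / (-1302/125) = 1/8 ✓

α = 1/8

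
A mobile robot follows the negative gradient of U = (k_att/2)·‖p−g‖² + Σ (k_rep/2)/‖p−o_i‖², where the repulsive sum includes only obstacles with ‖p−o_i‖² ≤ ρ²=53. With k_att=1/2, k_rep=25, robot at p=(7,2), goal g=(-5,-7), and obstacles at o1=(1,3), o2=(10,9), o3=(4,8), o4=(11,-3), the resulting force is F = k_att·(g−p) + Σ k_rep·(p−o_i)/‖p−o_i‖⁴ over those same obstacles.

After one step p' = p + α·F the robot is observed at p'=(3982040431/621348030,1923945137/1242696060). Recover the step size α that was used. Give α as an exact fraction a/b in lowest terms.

α = 1/10

F_att = 1/2·(g−p) = 1/2·(-12,-9) = (-6.0000,-4.5000)
o1: d²=37 ≤ ρ²=53; F_rep = 25·(6,-1)/37² = (0.1096,-0.0183)
o2: d²=58 > ρ²=53 → inactive
o3: d²=45 ≤ ρ²=53; F_rep = 25·(3,-6)/45² = (0.0370,-0.0741)
o4: d²=41 ≤ ρ²=53; F_rep = 25·(-4,5)/41² = (-0.0595,0.0744)
F = F_att + ΣF_rep = (-5.9129,-4.5180)
Δp = p'−p = (-0.5913,-0.4518); α = Δx/Fx = (-367395779/621348030) / (-367395779/62134803) = 1/10
check: Δy/Fy = (-561446983/1242696060) / (-561446983/124269606) = 1/10 ✓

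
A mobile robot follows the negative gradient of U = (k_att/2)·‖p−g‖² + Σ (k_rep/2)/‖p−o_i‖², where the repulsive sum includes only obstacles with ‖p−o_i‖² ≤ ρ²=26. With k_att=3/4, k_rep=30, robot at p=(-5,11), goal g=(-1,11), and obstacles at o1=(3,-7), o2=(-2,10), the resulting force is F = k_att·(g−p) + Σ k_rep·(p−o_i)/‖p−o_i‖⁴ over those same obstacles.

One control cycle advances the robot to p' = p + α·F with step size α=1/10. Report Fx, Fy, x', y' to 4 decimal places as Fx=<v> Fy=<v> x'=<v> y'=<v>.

Fx=2.1000 Fy=0.3000 x'=-4.7900 y'=11.0300

F_att = 3/4·(g−p) = 3/4·(4,0) = (3.0000,0.0000)
o1: d²=388 > ρ²=26 → inactive
o2: d²=10 ≤ ρ²=26; F_rep = 30·(-3,1)/10² = (-0.9000,0.3000)
F = F_att + ΣF_rep = (2.1000,0.3000)
p' = p + 1/10·F = (-4.7900,11.0300)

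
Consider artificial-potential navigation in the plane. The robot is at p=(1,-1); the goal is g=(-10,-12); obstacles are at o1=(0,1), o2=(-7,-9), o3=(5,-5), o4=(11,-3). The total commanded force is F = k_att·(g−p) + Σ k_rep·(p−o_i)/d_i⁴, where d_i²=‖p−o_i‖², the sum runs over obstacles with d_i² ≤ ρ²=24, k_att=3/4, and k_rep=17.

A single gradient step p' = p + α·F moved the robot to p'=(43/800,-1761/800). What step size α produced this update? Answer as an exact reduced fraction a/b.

α = 1/8

F_att = 3/4·(g−p) = 3/4·(-11,-11) = (-8.2500,-8.2500)
o1: d²=5 ≤ ρ²=24; F_rep = 17·(1,-2)/5² = (0.6800,-1.3600)
o2: d²=128 > ρ²=24 → inactive
o3: d²=32 > ρ²=24 → inactive
o4: d²=104 > ρ²=24 → inactive
F = F_att + ΣF_rep = (-7.5700,-9.6100)
Δp = p'−p = (-0.9463,-1.2012); α = Δx/Fx = (-757/800) / (-757/100) = 1/8
check: Δy/Fy = (-961/800) / (-961/100) = 1/8 ✓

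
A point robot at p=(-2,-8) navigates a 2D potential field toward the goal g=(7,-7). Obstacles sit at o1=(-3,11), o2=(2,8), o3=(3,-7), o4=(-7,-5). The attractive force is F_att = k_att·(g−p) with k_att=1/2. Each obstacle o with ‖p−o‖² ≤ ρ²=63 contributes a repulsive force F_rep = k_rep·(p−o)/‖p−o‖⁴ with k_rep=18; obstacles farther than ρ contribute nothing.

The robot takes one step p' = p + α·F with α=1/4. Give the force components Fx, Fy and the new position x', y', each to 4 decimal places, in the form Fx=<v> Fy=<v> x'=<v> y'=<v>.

Fx=4.4447 Fy=0.4267 x'=-0.8888 y'=-7.8933

F_att = 1/2·(g−p) = 1/2·(9,1) = (4.5000,0.5000)
o1: d²=362 > ρ²=63 → inactive
o2: d²=272 > ρ²=63 → inactive
o3: d²=26 ≤ ρ²=63; F_rep = 18·(-5,-1)/26² = (-0.1331,-0.0266)
o4: d²=34 ≤ ρ²=63; F_rep = 18·(5,-3)/34² = (0.0779,-0.0467)
F = F_att + ΣF_rep = (4.4447,0.4267)
p' = p + 1/4·F = (-0.8888,-7.8933)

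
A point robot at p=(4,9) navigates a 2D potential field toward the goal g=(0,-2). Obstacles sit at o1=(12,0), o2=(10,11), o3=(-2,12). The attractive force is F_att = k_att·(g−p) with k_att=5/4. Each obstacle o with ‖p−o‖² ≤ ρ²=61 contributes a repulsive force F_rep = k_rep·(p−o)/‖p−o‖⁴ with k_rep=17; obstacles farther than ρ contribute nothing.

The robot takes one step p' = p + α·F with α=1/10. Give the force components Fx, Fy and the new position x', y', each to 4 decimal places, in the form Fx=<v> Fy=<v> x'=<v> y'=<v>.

F_att = 5/4·(g−p) = 5/4·(-4,-11) = (-5.0000,-13.7500)
o1: d²=145 > ρ²=61 → inactive
o2: d²=40 ≤ ρ²=61; F_rep = 17·(-6,-2)/40² = (-0.0638,-0.0213)
o3: d²=45 ≤ ρ²=61; F_rep = 17·(6,-3)/45² = (0.0504,-0.0252)
F = F_att + ΣF_rep = (-5.0134,-13.7964)
p' = p + 1/10·F = (3.4987,7.6204)

Fx=-5.0134 Fy=-13.7964 x'=3.4987 y'=7.6204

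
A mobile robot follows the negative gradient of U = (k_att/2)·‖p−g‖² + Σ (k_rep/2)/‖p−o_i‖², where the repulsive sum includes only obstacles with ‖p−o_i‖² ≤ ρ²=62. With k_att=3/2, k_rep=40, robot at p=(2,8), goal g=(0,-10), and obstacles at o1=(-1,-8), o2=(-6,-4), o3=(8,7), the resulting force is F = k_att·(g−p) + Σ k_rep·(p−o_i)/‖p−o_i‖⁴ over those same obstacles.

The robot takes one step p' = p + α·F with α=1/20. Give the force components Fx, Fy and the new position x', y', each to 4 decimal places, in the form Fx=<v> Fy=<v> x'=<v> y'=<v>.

F_att = 3/2·(g−p) = 3/2·(-2,-18) = (-3.0000,-27.0000)
o1: d²=265 > ρ²=62 → inactive
o2: d²=208 > ρ²=62 → inactive
o3: d²=37 ≤ ρ²=62; F_rep = 40·(-6,1)/37² = (-0.1753,0.0292)
F = F_att + ΣF_rep = (-3.1753,-26.9708)
p' = p + 1/20·F = (1.8412,6.6515)

Fx=-3.1753 Fy=-26.9708 x'=1.8412 y'=6.6515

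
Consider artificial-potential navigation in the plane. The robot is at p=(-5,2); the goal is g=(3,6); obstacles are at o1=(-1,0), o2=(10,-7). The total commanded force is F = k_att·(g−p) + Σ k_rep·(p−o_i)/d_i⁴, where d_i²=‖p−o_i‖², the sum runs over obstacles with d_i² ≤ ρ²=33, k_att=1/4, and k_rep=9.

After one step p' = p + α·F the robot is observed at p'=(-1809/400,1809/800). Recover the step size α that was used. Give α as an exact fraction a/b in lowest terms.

α = 1/4

F_att = 1/4·(g−p) = 1/4·(8,4) = (2.0000,1.0000)
o1: d²=20 ≤ ρ²=33; F_rep = 9·(-4,2)/20² = (-0.0900,0.0450)
o2: d²=306 > ρ²=33 → inactive
F = F_att + ΣF_rep = (1.9100,1.0450)
Δp = p'−p = (0.4775,0.2612); α = Δx/Fx = (191/400) / (191/100) = 1/4
check: Δy/Fy = (209/800) / (209/200) = 1/4 ✓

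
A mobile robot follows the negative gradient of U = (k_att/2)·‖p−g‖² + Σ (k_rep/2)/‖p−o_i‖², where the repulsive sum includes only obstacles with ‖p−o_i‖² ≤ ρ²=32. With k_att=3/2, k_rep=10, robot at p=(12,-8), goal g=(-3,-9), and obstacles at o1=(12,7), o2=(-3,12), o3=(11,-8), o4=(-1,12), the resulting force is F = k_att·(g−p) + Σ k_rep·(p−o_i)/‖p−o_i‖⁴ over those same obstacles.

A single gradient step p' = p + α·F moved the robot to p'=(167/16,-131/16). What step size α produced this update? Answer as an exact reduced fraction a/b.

α = 1/8

F_att = 3/2·(g−p) = 3/2·(-15,-1) = (-22.5000,-1.5000)
o1: d²=225 > ρ²=32 → inactive
o2: d²=625 > ρ²=32 → inactive
o3: d²=1 ≤ ρ²=32; F_rep = 10·(1,0)/1² = (10.0000,0.0000)
o4: d²=569 > ρ²=32 → inactive
F = F_att + ΣF_rep = (-12.5000,-1.5000)
Δp = p'−p = (-1.5625,-0.1875); α = Δx/Fx = (-25/16) / (-25/2) = 1/8
check: Δy/Fy = (-3/16) / (-3/2) = 1/8 ✓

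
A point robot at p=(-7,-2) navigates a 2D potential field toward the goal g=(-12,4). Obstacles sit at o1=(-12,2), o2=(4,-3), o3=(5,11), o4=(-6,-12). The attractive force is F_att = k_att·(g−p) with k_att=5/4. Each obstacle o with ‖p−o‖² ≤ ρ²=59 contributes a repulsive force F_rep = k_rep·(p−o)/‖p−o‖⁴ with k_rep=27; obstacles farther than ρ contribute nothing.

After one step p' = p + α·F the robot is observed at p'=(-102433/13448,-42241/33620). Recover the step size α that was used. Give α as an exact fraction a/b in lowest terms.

α = 1/10

F_att = 5/4·(g−p) = 5/4·(-5,6) = (-6.2500,7.5000)
o1: d²=41 ≤ ρ²=59; F_rep = 27·(5,-4)/41² = (0.0803,-0.0642)
o2: d²=122 > ρ²=59 → inactive
o3: d²=313 > ρ²=59 → inactive
o4: d²=101 > ρ²=59 → inactive
F = F_att + ΣF_rep = (-6.1697,7.4358)
Δp = p'−p = (-0.6170,0.7436); α = Δx/Fx = (-8297/13448) / (-41485/6724) = 1/10
check: Δy/Fy = (24999/33620) / (24999/3362) = 1/10 ✓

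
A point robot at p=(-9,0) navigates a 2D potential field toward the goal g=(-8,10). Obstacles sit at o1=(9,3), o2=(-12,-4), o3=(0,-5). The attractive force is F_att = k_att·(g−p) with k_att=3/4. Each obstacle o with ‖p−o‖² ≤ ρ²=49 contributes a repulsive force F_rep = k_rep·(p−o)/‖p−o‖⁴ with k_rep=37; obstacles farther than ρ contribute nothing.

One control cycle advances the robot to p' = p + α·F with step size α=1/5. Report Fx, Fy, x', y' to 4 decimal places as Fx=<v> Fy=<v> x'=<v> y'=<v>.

Fx=0.9276 Fy=7.7368 x'=-8.8145 y'=1.5474

F_att = 3/4·(g−p) = 3/4·(1,10) = (0.7500,7.5000)
o1: d²=333 > ρ²=49 → inactive
o2: d²=25 ≤ ρ²=49; F_rep = 37·(3,4)/25² = (0.1776,0.2368)
o3: d²=106 > ρ²=49 → inactive
F = F_att + ΣF_rep = (0.9276,7.7368)
p' = p + 1/5·F = (-8.8145,1.5474)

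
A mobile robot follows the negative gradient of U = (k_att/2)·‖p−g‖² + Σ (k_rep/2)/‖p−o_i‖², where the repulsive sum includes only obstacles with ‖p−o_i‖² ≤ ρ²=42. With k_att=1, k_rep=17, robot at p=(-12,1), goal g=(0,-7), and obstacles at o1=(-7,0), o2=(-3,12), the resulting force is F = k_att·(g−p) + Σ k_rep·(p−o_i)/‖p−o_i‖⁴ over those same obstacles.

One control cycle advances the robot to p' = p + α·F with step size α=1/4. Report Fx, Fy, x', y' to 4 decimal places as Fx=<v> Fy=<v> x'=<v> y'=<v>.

Fx=11.8743 Fy=-7.9749 x'=-9.0314 y'=-0.9937

F_att = 1·(g−p) = 1·(12,-8) = (12.0000,-8.0000)
o1: d²=26 ≤ ρ²=42; F_rep = 17·(-5,1)/26² = (-0.1257,0.0251)
o2: d²=202 > ρ²=42 → inactive
F = F_att + ΣF_rep = (11.8743,-7.9749)
p' = p + 1/4·F = (-9.0314,-0.9937)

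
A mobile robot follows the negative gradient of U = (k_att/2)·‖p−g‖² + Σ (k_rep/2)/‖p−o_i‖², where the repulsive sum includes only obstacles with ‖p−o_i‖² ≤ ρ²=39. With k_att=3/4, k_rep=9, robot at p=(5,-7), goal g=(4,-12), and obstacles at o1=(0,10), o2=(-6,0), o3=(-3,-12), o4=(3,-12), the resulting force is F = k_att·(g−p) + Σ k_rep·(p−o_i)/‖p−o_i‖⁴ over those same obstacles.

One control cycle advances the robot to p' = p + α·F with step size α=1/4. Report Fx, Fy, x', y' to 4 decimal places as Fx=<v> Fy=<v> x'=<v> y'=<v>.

F_att = 3/4·(g−p) = 3/4·(-1,-5) = (-0.7500,-3.7500)
o1: d²=314 > ρ²=39 → inactive
o2: d²=170 > ρ²=39 → inactive
o3: d²=89 > ρ²=39 → inactive
o4: d²=29 ≤ ρ²=39; F_rep = 9·(2,5)/29² = (0.0214,0.0535)
F = F_att + ΣF_rep = (-0.7286,-3.6965)
p' = p + 1/4·F = (4.8179,-7.9241)

Fx=-0.7286 Fy=-3.6965 x'=4.8179 y'=-7.9241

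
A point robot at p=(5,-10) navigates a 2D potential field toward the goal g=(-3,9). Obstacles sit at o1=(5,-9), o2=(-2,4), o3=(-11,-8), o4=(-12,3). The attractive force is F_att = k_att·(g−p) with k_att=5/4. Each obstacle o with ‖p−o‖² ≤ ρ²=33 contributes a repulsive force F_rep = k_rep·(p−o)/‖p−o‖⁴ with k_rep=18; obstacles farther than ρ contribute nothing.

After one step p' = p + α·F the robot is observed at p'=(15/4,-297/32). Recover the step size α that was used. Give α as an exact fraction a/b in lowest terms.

F_att = 5/4·(g−p) = 5/4·(-8,19) = (-10.0000,23.7500)
o1: d²=1 ≤ ρ²=33; F_rep = 18·(0,-1)/1² = (0.0000,-18.0000)
o2: d²=245 > ρ²=33 → inactive
o3: d²=260 > ρ²=33 → inactive
o4: d²=458 > ρ²=33 → inactive
F = F_att + ΣF_rep = (-10.0000,5.7500)
Δp = p'−p = (-1.2500,0.7188); α = Δx/Fx = (-5/4) / (-10) = 1/8
check: Δy/Fy = (23/32) / (23/4) = 1/8 ✓

α = 1/8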